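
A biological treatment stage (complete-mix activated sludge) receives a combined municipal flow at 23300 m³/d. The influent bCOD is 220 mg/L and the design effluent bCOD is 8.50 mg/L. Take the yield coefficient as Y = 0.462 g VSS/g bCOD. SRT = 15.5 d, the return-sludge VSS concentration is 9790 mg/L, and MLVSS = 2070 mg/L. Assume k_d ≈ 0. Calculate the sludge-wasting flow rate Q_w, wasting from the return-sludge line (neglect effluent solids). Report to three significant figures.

With k_d = 0 the design equation reduces to V = Y Q (S₀−S) θ_c / X = 0.462 × 23300 × (220 − 8.50) × 15.5 / 2070 = 17048 m³.
θ_c = V·X/(Q_w·X_r) when wasting from the recycle, so Q_w = V·X/(θ_c·X_r) = 17048 × 2070 / (15.5 × 9790) = 232.6 m³/d.

Q_w ≈ 233 m³/d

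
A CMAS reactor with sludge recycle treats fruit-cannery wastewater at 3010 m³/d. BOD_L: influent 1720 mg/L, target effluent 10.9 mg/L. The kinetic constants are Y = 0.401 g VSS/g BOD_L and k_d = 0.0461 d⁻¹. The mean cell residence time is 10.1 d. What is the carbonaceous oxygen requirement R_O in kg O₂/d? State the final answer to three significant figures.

The observed yield is Y_obs = Y/(1 + k_d·θ_c) = 0.401 / (1 + 0.0461 × 10.1) = 0.401 / 1.466 = 0.2736 g VSS per g BOD_L removed.
Mass of BOD_L removed per day: Q(S₀ − S) = 3010 × 1709 g/m³ = 5144 kg/d.
P_X = Y_obs·Q·(S₀ − S) = 0.2736 × 5144 = 1408 kg VSS/d.
Carbonaceous O₂ demand = substrate oxidised − cell-mass equivalent = 5144 − 1.42 × 1408 = 3146 kg O₂/d.

R_O ≈ 3150 kg O₂/d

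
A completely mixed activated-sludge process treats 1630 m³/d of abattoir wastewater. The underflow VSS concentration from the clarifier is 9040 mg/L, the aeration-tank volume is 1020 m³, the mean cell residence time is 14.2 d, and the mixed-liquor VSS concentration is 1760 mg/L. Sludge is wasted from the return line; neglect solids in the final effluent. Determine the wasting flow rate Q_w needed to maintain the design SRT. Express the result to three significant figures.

θ_c = V·X/(Q_w·X_r) when wasting from the recycle, so Q_w = V·X/(θ_c·X_r) = 1020 × 1760 / (14.2 × 9040) = 13.98 m³/d.

Q_w ≈ 14.0 m³/d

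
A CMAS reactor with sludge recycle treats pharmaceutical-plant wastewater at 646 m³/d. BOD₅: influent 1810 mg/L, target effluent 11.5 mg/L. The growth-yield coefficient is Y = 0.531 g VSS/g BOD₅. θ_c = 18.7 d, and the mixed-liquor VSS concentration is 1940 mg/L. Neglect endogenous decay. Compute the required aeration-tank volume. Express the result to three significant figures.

V ≈ 5950 m³

Biomass mass balance (decay neglected): V·X = Y·Q·(S₀ − S)·θ_c, so V = 0.531 × 646 × (1810 − 11.5) × 18.7 / 1940 = 5947 m³.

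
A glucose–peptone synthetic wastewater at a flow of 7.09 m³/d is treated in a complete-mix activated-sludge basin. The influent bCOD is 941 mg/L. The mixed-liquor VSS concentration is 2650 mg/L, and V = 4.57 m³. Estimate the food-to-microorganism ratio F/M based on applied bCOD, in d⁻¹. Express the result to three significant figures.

F/M ≈ 0.551 d⁻¹

Food-to-microorganism ratio F/M = Q S₀ / (V X) = 7.09 × 941 / (4.570 × 2650) = 0.5509 d⁻¹.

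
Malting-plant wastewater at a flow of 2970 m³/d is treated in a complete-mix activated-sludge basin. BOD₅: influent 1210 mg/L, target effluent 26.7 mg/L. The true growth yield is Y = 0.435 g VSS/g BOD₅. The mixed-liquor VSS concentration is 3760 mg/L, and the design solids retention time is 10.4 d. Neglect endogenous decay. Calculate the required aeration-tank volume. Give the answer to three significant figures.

V ≈ 4230 m³

Biomass mass balance (decay neglected): V·X = Y·Q·(S₀ − S)·θ_c, so V = 0.435 × 2970 × (1210 − 26.7) × 10.4 / 3760 = 4228 m³.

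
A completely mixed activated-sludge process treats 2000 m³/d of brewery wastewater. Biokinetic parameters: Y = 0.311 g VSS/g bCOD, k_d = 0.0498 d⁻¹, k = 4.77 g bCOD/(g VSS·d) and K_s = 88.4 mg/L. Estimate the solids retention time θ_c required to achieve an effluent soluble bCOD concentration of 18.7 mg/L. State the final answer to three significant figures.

Specific growth rate at S = 18.7 mg/L: μ = YkS/(K_s+S) = 0.311·4.77·18.7/(88.4+18.7) = 0.2590 d⁻¹.
Then 1/θ_c = μ − k_d = 0.2590 − 0.0498 = 0.2092 d⁻¹, giving θ_c = 4.780 d.

θ_c ≈ 4.78 d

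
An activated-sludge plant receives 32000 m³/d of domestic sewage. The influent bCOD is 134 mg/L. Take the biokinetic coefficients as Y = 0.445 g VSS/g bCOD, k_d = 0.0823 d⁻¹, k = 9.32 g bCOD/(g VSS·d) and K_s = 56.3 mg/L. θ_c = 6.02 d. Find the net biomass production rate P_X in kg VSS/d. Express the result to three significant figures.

P_X ≈ 1240 kg VSS/d

Effluent substrate depends only on kinetics and SRT: S = K_s(1 + k_d θ_c) / [θ_c(Yk − k_d) − 1] = 56.3 × (1 + 0.0823 × 6.02) / [6.02 × (0.445 × 9.32 − 0.0823) − 1] = 84.19 / 23.47 = 3.587 mg/L.
Observed yield with endogenous decay: Y_obs = Y / (1 + k_d·θ_c) = 0.445 / (1 + 0.0823 × 6.02) = 0.445 / 1.495 = 0.2976 g VSS/g bCOD.
Substrate removed = Q·(S₀ − S) = 32000 m³/d × (134 − 3.59) g/m³ = 4.17×10^6 g/d = 4173 kg/d.
Biomass produced: P_X = Y_obs·Q·ΔS = 0.2976 × 4173 ≈ 1242 kg VSS/d.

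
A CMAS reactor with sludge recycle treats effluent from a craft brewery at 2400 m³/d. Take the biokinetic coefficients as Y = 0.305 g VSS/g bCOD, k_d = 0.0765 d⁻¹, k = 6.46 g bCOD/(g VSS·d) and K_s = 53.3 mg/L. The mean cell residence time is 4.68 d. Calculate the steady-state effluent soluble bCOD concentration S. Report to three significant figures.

Effluent substrate depends only on kinetics and SRT: S = K_s(1 + k_d θ_c) / [θ_c(Yk − k_d) − 1] = 53.3 × (1 + 0.0765 × 4.68) / [4.68 × (0.305 × 6.46 − 0.0765) − 1] = 72.38 / 7.863 = 9.205 mg/L.

S ≈ 9.21 mg/L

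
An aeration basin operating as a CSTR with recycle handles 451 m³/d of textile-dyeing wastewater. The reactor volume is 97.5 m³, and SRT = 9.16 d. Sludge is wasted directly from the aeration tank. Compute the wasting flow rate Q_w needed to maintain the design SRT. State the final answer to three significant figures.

With mixed-liquor wasting, θ_c = V/Q_w, so Q_w = V/θ_c = 97.50/9.16 = 10.64 m³/d.

Q_w ≈ 10.6 m³/d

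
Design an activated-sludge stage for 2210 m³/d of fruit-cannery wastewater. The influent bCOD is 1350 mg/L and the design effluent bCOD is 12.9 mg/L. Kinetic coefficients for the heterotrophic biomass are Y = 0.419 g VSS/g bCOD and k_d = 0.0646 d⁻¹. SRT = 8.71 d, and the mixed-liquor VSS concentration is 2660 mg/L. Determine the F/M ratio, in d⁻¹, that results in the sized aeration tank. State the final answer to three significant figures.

F/M ≈ 0.432 d⁻¹

Steady-state biomass mass balance: V·X·(1 + k_d·θ_c) = Y·Q·(S₀ − S)·θ_c, so V = 0.419 × 2210 × (1350 − 12.9) × 8.71 / [2660 × (1 + 0.0646 × 8.71)] = 1.08×10^7 / 4157 = 2594 m³.
F/M = applied load / biomass = Q·S₀/(V·X) = 2210 × 1350 / (2594 × 2660) = 0.4323 d⁻¹.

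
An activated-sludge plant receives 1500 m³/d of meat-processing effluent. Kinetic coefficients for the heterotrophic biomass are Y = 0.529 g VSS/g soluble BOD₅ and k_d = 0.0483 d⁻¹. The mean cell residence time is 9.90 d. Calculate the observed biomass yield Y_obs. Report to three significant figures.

Correct the yield for decay: Y_obs = Y/(1 + k_d θ_c) = 0.529 / (1 + 0.0483 × 9.90) = 0.529 / 1.478 = 0.3579.

Y_obs ≈ 0.358 g VSS/g soluble BOD₅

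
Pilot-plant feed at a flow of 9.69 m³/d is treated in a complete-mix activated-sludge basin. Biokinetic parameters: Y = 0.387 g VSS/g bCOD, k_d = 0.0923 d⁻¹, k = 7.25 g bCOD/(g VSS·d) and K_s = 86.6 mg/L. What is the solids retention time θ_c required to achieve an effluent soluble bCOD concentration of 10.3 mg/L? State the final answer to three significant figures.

θ_c ≈ 4.86 d

At the target effluent, Y k S/(K_s+S) = 0.387×7.25×10.3/96.90 = 0.2982 d⁻¹.
θ_c = 1/(μ − k_d) = 1/(0.2982 − 0.0923) = 1/0.2059 = 4.856 d.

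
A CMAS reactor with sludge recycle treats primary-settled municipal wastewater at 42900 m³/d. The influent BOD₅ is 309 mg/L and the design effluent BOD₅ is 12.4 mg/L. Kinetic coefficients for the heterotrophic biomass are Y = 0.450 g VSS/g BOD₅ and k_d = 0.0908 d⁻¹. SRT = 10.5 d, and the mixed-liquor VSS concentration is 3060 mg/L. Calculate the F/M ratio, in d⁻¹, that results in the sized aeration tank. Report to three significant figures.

Steady-state biomass mass balance: V·X·(1 + k_d·θ_c) = Y·Q·(S₀ − S)·θ_c, so V = 0.450 × 42900 × (309 − 12.4) × 10.5 / [3060 × (1 + 0.0908 × 10.5)] = 6.01×10^7 / 5977 = 10058 m³.
F/M = applied load / biomass = Q·S₀/(V·X) = 42900 × 309 / (10058 × 3060) = 0.4307 d⁻¹.

F/M ≈ 0.431 d⁻¹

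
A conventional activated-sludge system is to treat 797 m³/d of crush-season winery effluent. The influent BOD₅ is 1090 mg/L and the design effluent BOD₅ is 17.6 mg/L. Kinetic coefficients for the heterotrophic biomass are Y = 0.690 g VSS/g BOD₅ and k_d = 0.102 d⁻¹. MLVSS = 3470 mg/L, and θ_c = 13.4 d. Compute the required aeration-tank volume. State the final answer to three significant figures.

From the SRT design equation V = Y Q (S₀−S) θ_c / [X (1 + k_d θ_c)] = 0.690 × 797 × (1090 − 17.6) × 13.4 / [3470 × (1 + 0.102 × 13.4)] = 7.9×10^6 / 8213 = 962.2 m³.

V ≈ 962 m³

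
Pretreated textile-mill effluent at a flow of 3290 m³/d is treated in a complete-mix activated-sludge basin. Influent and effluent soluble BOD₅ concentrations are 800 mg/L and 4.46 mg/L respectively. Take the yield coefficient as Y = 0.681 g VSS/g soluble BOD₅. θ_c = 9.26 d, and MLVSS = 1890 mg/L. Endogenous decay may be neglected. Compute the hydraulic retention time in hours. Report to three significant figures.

V·X = Y·Q·ΔS·θ_c gives V = 0.681 × 3290 × (800 − 4.46) × 9.26 / 1890 = 8733 m³.
τ = V/Q = 8733/3290 = 2.654 d, or 63.70 h.

τ ≈ 63.7 h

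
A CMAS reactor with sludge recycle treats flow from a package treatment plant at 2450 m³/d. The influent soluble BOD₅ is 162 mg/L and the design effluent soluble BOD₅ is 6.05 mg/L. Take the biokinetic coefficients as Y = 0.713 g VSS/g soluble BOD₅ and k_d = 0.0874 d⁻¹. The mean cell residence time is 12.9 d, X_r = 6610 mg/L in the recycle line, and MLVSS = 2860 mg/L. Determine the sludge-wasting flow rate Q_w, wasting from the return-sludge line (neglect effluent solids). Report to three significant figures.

Q_w ≈ 19.4 m³/d

From the SRT design equation V = Y Q (S₀−S) θ_c / [X (1 + k_d θ_c)] = 0.713 × 2450 × (162 − 6.05) × 12.9 / [2860 × (1 + 0.0874 × 12.9)] = 3.51×10^6 / 6085 = 577.6 m³.
Q_w = (V·X)/(θ_c X_r) = 577.6 × 2860 / (12.9 × 6610) = 19.37 m³/d.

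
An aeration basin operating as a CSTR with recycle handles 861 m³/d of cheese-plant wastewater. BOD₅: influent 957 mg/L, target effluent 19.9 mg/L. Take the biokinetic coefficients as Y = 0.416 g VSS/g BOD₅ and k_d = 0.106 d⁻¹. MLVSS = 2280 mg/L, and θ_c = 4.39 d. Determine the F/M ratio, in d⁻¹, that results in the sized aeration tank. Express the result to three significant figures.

F/M ≈ 0.819 d⁻¹

From the SRT design equation V = Y Q (S₀−S) θ_c / [X (1 + k_d θ_c)] = 0.416 × 861 × (957 − 19.9) × 4.39 / [2280 × (1 + 0.106 × 4.39)] = 1.47×10^6 / 3341 = 441.0 m³.
F/M = applied load / biomass = Q·S₀/(V·X) = 861 × 957 / (441.0 × 2280) = 0.8194 d⁻¹.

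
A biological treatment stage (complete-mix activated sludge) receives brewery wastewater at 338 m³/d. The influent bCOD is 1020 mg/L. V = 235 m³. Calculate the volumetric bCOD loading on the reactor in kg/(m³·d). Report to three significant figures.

L_v ≈ 1.47 kg bCOD/(m³·d)

L_v = Q S₀ / V = 338 × 1020 × 10⁻³ / 235.0 = 1.467 kg/(m³·d).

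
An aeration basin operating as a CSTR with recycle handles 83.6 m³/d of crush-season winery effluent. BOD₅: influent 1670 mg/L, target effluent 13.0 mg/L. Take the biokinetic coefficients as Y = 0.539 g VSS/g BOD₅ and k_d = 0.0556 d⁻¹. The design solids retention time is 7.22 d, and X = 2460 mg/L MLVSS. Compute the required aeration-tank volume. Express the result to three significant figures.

Steady-state biomass mass balance: V·X·(1 + k_d·θ_c) = Y·Q·(S₀ − S)·θ_c, so V = 0.539 × 83.6 × (1670 − 13.0) × 7.22 / [2460 × (1 + 0.0556 × 7.22)] = 5.39×10^5 / 3448 = 156.4 m³.

V ≈ 156 m³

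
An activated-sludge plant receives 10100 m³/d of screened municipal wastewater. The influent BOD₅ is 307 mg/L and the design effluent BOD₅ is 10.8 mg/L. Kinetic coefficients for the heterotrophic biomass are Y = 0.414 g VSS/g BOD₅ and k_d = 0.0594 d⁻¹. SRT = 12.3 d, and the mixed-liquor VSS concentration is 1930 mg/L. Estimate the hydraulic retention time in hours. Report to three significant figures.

Steady-state biomass mass balance: V·X·(1 + k_d·θ_c) = Y·Q·(S₀ − S)·θ_c, so V = 0.414 × 10100 × (307 − 10.8) × 12.3 / [1930 × (1 + 0.0594 × 12.3)] = 1.52×10^7 / 3340 = 4561 m³.
HRT = V/Q = 4561 m³ / 10100 m³·d⁻¹ = 0.4516 d × 24 = 10.84 h.

τ ≈ 10.8 h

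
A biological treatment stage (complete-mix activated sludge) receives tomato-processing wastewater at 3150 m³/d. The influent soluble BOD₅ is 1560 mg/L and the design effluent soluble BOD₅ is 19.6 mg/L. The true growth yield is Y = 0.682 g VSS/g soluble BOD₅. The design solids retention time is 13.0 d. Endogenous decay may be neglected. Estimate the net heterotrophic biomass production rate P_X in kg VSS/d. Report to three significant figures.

P_X ≈ 3310 kg VSS/d

Since k_d ≈ 0, Y_obs = Y = 0.682 g VSS/g soluble BOD₅.
Substrate removed = Q·(S₀ − S) = 3150 m³/d × (1560 − 19.6) g/m³ = 4.85×10^6 g/d = 4852 kg/d.
P_X = Y_obs · Q(S₀ − S) = 0.6820 × 4852 = 3309 kg VSS/d.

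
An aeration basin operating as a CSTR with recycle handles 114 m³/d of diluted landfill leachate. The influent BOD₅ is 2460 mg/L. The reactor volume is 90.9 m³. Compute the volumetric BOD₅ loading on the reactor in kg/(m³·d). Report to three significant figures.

Applied BOD₅ load per unit volume = Q·S₀/V = (114 × 2460/1000)/90.90 = 3.085 kg BOD₅·m⁻³·d⁻¹.

L_v ≈ 3.09 kg BOD₅/(m³·d)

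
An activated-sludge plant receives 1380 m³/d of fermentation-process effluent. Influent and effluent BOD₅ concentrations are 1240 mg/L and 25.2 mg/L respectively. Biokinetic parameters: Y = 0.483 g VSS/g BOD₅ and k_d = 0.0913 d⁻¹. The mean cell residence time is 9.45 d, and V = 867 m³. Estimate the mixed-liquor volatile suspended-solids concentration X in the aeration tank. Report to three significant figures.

X ≈ 4740 mg/L

X = Y·Q·ΔS·θ_c / [V·(1 + k_d θ_c)] = 0.483 × 1380 × (1240 − 25.2) × 9.45 / [867 × (1 + 0.0913 × 9.45)] = 4738 mg/L.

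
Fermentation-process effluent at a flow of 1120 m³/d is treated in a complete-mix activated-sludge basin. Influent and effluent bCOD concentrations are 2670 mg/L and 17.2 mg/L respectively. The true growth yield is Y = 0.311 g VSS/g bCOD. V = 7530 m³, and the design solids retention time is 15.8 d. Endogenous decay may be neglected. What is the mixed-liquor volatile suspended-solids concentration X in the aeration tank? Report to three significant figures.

X ≈ 1940 mg/L

From V·X = Y·Q·(S₀ − S)·θ_c (decay neglected): X = 0.311 × 1120 × (2670 − 17.2) × 15.8 / 7530 = 1939 mg/L.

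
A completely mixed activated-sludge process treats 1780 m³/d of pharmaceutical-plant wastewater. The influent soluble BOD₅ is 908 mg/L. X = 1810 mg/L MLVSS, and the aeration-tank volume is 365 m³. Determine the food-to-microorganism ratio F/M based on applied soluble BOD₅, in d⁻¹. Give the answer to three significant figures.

F/M = Q·S₀ / (V·X) = 1780 × 908 / (365.0 × 1810) = 2.446 g soluble BOD₅·(g VSS·d)⁻¹.

F/M ≈ 2.45 d⁻¹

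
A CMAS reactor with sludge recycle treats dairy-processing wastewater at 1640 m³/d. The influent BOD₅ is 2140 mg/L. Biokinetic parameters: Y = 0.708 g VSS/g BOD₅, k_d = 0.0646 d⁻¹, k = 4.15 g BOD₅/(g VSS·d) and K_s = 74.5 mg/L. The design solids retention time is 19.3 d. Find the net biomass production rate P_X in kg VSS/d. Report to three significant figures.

P_X ≈ 1100 kg VSS/d

For a completely mixed reactor with recycle the Lawrence–McCarty relation gives S = K_s·(1 + k_d·θ_c) / [θ_c·(Y·k − k_d) − 1] = 74.5 × (1 + 0.0646 × 19.3) / [19.3 × (0.708 × 4.15 − 0.0646) − 1] = 167.4 / 54.46 = 3.074 mg/L.
Observed yield with endogenous decay: Y_obs = Y / (1 + k_d·θ_c) = 0.708 / (1 + 0.0646 × 19.3) = 0.708 / 2.247 = 0.3151 g VSS/g BOD₅.
Substrate removed = Q·(S₀ − S) = 1640 m³/d × (2140 − 3.07) g/m³ = 3.5×10^6 g/d = 3505 kg/d.
So the net sludge growth is P_X = 0.3151 × 3505 = 1104 kg VSS/d.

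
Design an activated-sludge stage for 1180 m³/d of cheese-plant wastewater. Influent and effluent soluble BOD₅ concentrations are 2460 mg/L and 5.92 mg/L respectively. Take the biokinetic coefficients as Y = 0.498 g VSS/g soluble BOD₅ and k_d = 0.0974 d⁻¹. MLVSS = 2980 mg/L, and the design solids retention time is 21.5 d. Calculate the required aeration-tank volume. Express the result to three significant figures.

V ≈ 3360 m³

Steady-state biomass mass balance: V·X·(1 + k_d·θ_c) = Y·Q·(S₀ − S)·θ_c, so V = 0.498 × 1180 × (2460 − 5.92) × 21.5 / [2980 × (1 + 0.0974 × 21.5)] = 3.1×10^7 / 9220 = 3363 m³.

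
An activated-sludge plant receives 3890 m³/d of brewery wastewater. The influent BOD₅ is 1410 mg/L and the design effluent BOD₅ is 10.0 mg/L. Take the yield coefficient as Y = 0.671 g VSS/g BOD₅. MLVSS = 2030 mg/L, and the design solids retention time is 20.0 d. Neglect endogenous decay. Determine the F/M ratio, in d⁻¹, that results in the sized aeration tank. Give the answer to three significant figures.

F/M ≈ 0.0750 d⁻¹

V·X = Y·Q·ΔS·θ_c gives V = 0.671 × 3890 × (1410 − 10.0) × 20.0 / 2030 = 36003 m³.
Food-to-microorganism ratio F/M = Q S₀ / (V X) = 3890 × 1410 / (36003 × 2030) = 0.07505 d⁻¹.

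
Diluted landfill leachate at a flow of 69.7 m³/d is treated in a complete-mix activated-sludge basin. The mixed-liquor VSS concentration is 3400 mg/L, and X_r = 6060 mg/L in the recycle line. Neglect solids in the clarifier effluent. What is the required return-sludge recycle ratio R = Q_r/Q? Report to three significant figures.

R = Q_r/Q = X/(X_r − X) = 3400 / (6060 − 3400) = 1.278.

R ≈ 1.28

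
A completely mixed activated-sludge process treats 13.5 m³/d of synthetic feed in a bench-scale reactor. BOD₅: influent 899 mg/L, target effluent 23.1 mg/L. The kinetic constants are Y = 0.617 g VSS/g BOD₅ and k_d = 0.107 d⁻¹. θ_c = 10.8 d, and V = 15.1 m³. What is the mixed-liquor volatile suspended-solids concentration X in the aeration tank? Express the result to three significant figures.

X ≈ 2420 mg/L

From V·X·(1 + k_d·θ_c) = Y·Q·(S₀ − S)·θ_c: X = 0.617 × 13.5 × (899 − 23.1) × 10.8 / [15.1 × (1 + 0.107 × 10.8)] = 2421 mg/L.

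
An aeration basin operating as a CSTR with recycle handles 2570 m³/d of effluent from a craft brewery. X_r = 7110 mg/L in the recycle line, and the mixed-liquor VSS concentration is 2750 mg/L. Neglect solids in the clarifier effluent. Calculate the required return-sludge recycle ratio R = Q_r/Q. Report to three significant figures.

R ≈ 0.631

Solids balance on the clarifier gives (1+R)X = R·X_r, so R = X/(X_r − X) = 2750 / (7110 − 2750) = 0.6307.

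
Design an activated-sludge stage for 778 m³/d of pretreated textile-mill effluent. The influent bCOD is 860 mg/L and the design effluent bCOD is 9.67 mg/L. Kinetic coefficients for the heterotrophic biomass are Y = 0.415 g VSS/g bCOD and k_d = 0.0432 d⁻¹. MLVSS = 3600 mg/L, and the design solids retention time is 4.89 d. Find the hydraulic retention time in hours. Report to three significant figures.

Steady-state biomass mass balance: V·X·(1 + k_d·θ_c) = Y·Q·(S₀ − S)·θ_c, so V = 0.415 × 778 × (860 − 9.67) × 4.89 / [3600 × (1 + 0.0432 × 4.89)] = 1.34×10^6 / 4360 = 307.9 m³.
HRT = V/Q = 307.9 m³ / 778 m³·d⁻¹ = 0.3957 d × 24 = 9.498 h.

τ ≈ 9.50 h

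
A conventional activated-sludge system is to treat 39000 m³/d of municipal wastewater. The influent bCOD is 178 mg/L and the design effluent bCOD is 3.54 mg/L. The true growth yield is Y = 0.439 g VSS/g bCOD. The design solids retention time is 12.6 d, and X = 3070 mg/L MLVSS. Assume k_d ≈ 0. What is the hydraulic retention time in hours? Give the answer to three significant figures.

τ ≈ 7.54 h

V·X = Y·Q·ΔS·θ_c gives V = 0.439 × 39000 × (178 − 3.54) × 12.6 / 3070 = 12259 m³.
τ = V/Q = 12259/39000 = 0.3143 d, or 7.544 h.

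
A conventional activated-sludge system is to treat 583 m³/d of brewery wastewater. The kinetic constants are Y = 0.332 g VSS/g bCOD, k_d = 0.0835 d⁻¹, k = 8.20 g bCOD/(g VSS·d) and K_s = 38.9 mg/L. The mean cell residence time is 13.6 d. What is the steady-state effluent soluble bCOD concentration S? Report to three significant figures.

Effluent substrate depends only on kinetics and SRT: S = K_s(1 + k_d θ_c) / [θ_c(Yk − k_d) − 1] = 38.9 × (1 + 0.0835 × 13.6) / [13.6 × (0.332 × 8.20 − 0.0835) − 1] = 83.07 / 34.89 = 2.381 mg/L.

S ≈ 2.38 mg/L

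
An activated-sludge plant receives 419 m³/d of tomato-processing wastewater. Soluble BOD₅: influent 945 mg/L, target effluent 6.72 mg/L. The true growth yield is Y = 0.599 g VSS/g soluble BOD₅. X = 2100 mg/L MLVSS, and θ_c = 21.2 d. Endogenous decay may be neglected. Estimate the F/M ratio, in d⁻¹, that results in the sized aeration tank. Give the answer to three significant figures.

F/M ≈ 0.0793 d⁻¹

V·X = Y·Q·ΔS·θ_c gives V = 0.599 × 419 × (945 − 6.72) × 21.2 / 2100 = 2377 m³.
F/M = Q·S₀ / (V·X) = 419 × 945 / (2377 × 2100) = 0.07931 g soluble BOD₅·(g VSS·d)⁻¹.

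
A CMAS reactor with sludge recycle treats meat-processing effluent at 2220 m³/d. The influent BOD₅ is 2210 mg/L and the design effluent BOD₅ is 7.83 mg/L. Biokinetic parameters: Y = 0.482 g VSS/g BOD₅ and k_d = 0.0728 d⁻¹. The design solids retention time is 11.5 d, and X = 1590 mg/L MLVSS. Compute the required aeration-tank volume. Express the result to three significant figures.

Steady-state biomass mass balance: V·X·(1 + k_d·θ_c) = Y·Q·(S₀ − S)·θ_c, so V = 0.482 × 2220 × (2210 − 7.83) × 11.5 / [1590 × (1 + 0.0728 × 11.5)] = 2.71×10^7 / 2921 = 9277 m³.

V ≈ 9280 m³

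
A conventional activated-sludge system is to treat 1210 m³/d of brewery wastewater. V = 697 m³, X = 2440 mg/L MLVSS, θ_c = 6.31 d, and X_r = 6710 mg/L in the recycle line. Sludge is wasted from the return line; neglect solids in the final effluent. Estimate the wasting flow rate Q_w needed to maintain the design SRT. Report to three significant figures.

Q_w ≈ 40.2 m³/d

θ_c = V·X/(Q_w·X_r) when wasting from the recycle, so Q_w = V·X/(θ_c·X_r) = 697.0 × 2440 / (6.31 × 6710) = 40.17 m³/d.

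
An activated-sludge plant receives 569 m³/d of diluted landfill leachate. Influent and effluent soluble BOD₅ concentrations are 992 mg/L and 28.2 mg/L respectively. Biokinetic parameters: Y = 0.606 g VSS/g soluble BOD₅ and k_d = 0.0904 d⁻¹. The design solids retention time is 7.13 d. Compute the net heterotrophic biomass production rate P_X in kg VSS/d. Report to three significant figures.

Correct the yield for decay: Y_obs = Y/(1 + k_d θ_c) = 0.606 / (1 + 0.0904 × 7.13) = 0.606 / 1.645 = 0.3685.
Substrate removed = Q·(S₀ − S) = 569 m³/d × (992 − 28.2) g/m³ = 5.48×10^5 g/d = 548.4 kg/d.
P_X = Y_obs · Q(S₀ − S) = 0.3685 × 548.4 = 202.1 kg VSS/d.

P_X ≈ 202 kg VSS/d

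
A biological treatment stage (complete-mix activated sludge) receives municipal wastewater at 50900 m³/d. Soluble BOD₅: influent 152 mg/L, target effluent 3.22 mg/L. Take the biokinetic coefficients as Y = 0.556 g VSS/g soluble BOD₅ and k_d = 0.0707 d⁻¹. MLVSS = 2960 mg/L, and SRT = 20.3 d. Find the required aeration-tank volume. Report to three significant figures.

V ≈ 11900 m³

Steady-state biomass mass balance: V·X·(1 + k_d·θ_c) = Y·Q·(S₀ − S)·θ_c, so V = 0.556 × 50900 × (152 − 3.22) × 20.3 / [2960 × (1 + 0.0707 × 20.3)] = 8.55×10^7 / 7208 = 11858 m³.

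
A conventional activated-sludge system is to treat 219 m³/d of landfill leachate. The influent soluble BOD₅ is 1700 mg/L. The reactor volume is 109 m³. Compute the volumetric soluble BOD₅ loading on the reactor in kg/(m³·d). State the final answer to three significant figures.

L_v ≈ 3.42 kg soluble BOD₅/(m³·d)

L_v = Q S₀ / V = 219 × 1700 × 10⁻³ / 109.0 = 3.416 kg/(m³·d).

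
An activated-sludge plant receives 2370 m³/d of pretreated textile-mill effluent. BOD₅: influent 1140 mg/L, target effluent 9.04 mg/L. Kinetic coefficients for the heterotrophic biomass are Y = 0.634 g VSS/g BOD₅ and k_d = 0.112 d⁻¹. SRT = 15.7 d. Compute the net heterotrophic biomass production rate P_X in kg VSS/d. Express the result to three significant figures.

P_X ≈ 616 kg VSS/d

Observed yield with endogenous decay: Y_obs = Y / (1 + k_d·θ_c) = 0.634 / (1 + 0.112 × 15.7) = 0.634 / 2.758 = 0.2298 g VSS/g BOD₅.
Q·(S₀ − S) = 2370 × (1140 − 9.04) × 10⁻³ = 2680 kg/d removed.
Net biomass production P_X = Y_obs × Q·(S₀ − S) = 0.2298 × 2680 = 616.1 kg VSS/d.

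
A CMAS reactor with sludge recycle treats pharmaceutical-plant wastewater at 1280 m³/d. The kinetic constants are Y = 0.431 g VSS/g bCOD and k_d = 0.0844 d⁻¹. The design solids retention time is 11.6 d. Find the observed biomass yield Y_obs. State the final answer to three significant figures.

Y_obs ≈ 0.218 g VSS/g bCOD

Correct the yield for decay: Y_obs = Y/(1 + k_d θ_c) = 0.431 / (1 + 0.0844 × 11.6) = 0.431 / 1.979 = 0.2178.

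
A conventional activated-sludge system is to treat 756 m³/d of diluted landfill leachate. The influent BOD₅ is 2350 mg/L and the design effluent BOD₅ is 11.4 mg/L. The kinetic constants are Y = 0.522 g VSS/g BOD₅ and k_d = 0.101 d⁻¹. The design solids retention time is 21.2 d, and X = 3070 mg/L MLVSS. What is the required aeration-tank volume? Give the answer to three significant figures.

From the SRT design equation V = Y Q (S₀−S) θ_c / [X (1 + k_d θ_c)] = 0.522 × 756 × (2350 − 11.4) × 21.2 / [3070 × (1 + 0.101 × 21.2)] = 1.96×10^7 / 9643 = 2029 m³.

V ≈ 2030 m³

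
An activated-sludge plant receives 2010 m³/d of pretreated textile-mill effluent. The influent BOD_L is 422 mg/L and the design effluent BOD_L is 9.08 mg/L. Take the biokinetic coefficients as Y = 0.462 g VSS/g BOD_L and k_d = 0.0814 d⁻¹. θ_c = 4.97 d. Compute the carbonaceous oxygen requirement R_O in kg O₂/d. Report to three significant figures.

R_O ≈ 442 kg O₂/d

Observed yield with endogenous decay: Y_obs = Y / (1 + k_d·θ_c) = 0.462 / (1 + 0.0814 × 4.97) = 0.462 / 1.405 = 0.3289 g VSS/g BOD_L.
Mass of BOD_L removed per day: Q(S₀ − S) = 2010 × 412.9 g/m³ = 830.0 kg/d.
Net sludge production P_X = 0.3289 × 830.0 = 273.0 kg VSS/d.
R_O = Q·ΔS − 1.42 P_X = 830.0 − 387.7 = 442.3 kg O₂/d.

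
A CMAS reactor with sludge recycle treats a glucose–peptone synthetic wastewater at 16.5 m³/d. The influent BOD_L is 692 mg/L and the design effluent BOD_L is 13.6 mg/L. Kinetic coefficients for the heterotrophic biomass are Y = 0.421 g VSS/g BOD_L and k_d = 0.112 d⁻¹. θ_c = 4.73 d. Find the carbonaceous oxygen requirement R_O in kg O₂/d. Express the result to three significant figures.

R_O ≈ 6.82 kg O₂/d

Y_obs = Y / (1 + k_d θ_c) = 0.421 / (1 + 0.112 × 4.73) = 0.421 / 1.530 = 0.2752.
Mass of BOD_L removed per day: Q(S₀ − S) = 16.5 × 678.4 g/m³ = 11.19 kg/d.
Net sludge production P_X = 0.2752 × 11.19 = 3.081 kg VSS/d.
R_O = Q·(S₀ − S) − 1.42·P_X = 11.19 − 1.42 × 3.081 = 6.819 kg O₂/d.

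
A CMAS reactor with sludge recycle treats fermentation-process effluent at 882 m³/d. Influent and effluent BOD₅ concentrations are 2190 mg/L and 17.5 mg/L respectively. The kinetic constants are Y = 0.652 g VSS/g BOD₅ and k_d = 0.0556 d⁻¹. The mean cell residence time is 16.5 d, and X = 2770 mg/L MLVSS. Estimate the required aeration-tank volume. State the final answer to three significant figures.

V ≈ 3880 m³

From the SRT design equation V = Y Q (S₀−S) θ_c / [X (1 + k_d θ_c)] = 0.652 × 882 × (2190 − 17.5) × 16.5 / [2770 × (1 + 0.0556 × 16.5)] = 2.06×10^7 / 5311 = 3881 m³.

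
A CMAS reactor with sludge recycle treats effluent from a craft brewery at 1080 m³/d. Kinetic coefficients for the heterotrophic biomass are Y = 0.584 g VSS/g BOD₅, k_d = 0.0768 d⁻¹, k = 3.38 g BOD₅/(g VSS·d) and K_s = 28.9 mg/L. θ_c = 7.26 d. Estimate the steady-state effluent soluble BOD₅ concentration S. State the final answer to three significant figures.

S ≈ 3.52 mg/L

From the Monod/SRT balance for a CMAS, S = K_s·(1+k_d θ_c)/[θ_c·(Y k − k_d) − 1] = 28.9 × (1 + 0.0768 × 7.26) / [7.26 × (0.584 × 3.38 − 0.0768) − 1] = 45.01 / 12.77 = 3.524 mg/L.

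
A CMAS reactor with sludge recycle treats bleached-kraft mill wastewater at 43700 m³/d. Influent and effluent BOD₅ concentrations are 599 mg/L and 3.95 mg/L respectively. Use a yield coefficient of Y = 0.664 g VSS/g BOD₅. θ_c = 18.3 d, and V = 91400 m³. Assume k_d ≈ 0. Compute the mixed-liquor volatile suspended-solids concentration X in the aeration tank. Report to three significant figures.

X = Y·Q·ΔS·θ_c / V = 0.664 × 43700 × (599 − 3.95) × 18.3 / 91400 = 3457 mg/L.

X ≈ 3460 mg/L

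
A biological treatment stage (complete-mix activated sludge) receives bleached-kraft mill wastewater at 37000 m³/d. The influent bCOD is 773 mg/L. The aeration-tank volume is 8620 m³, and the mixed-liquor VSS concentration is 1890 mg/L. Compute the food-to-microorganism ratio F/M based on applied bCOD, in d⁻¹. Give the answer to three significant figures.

F/M = applied load / biomass = Q·S₀/(V·X) = 37000 × 773 / (8620 × 1890) = 1.756 d⁻¹.

F/M ≈ 1.76 d⁻¹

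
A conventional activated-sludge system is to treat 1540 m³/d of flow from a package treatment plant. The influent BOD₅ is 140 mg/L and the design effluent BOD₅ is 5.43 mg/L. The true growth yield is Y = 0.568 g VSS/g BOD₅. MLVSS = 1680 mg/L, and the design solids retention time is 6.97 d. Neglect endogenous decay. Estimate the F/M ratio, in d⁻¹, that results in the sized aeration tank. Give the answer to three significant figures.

F/M ≈ 0.263 d⁻¹

With k_d = 0 the design equation reduces to V = Y Q (S₀−S) θ_c / X = 0.568 × 1540 × (140 − 5.43) × 6.97 / 1680 = 488.4 m³.
F/M = Q·S₀ / (V·X) = 1540 × 140 / (488.4 × 1680) = 0.2628 g BOD₅·(g VSS·d)⁻¹.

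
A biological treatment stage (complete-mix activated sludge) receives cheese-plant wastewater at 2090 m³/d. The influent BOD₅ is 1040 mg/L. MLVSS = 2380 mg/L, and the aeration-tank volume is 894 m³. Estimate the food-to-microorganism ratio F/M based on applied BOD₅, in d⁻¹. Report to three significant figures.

Food-to-microorganism ratio F/M = Q S₀ / (V X) = 2090 × 1040 / (894.0 × 2380) = 1.022 d⁻¹.

F/M ≈ 1.02 d⁻¹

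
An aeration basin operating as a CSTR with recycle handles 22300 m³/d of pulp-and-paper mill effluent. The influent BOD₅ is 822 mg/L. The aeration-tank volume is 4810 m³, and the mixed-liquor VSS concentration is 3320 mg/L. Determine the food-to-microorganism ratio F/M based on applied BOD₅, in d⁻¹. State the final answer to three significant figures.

F/M = applied load / biomass = Q·S₀/(V·X) = 22300 × 822 / (4810 × 3320) = 1.148 d⁻¹.

F/M ≈ 1.15 d⁻¹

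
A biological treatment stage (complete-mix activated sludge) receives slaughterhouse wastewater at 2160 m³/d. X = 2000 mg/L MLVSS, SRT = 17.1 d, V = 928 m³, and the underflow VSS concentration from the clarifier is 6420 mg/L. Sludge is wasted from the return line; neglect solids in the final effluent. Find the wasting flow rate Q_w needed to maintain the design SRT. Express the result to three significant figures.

Q_w = (V·X)/(θ_c X_r) = 928.0 × 2000 / (17.1 × 6420) = 16.91 m³/d.

Q_w ≈ 16.9 m³/d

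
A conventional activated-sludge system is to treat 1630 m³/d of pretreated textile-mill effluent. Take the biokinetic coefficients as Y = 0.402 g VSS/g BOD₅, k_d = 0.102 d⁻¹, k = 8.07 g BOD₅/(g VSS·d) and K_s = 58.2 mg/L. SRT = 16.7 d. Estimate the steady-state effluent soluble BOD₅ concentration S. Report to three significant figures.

For a completely mixed reactor with recycle the Lawrence–McCarty relation gives S = K_s·(1 + k_d·θ_c) / [θ_c·(Y·k − k_d) − 1] = 58.2 × (1 + 0.102 × 16.7) / [16.7 × (0.402 × 8.07 − 0.102) − 1] = 157.3 / 51.47 = 3.057 mg/L.

S ≈ 3.06 mg/L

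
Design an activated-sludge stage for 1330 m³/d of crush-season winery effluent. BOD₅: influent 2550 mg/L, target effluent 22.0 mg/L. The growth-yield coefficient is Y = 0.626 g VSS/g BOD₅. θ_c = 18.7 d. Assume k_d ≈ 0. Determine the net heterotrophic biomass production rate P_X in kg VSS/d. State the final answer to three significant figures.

Since k_d ≈ 0, Y_obs = Y = 0.626 g VSS/g BOD₅.
Substrate removed = Q·(S₀ − S) = 1330 m³/d × (2550 − 22.0) g/m³ = 3.36×10^6 g/d = 3362 kg/d.
Biomass produced: P_X = Y_obs·Q·ΔS = 0.6260 × 3362 ≈ 2105 kg VSS/d.

P_X ≈ 2100 kg VSS/d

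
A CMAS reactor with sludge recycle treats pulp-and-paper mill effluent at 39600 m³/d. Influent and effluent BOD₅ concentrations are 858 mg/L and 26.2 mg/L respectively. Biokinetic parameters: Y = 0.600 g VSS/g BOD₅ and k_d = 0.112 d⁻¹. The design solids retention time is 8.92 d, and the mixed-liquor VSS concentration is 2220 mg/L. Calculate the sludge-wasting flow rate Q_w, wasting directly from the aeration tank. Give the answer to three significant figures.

Steady-state biomass mass balance: V·X·(1 + k_d·θ_c) = Y·Q·(S₀ − S)·θ_c, so V = 0.600 × 39600 × (858 − 26.2) × 8.92 / [2220 × (1 + 0.112 × 8.92)] = 1.76×10^8 / 4438 = 39724 m³.
Wasting from the aeration tank: Q_w = V / θ_c = 39724 / 8.92 = 4453 m³/d.

Q_w ≈ 4450 m³/d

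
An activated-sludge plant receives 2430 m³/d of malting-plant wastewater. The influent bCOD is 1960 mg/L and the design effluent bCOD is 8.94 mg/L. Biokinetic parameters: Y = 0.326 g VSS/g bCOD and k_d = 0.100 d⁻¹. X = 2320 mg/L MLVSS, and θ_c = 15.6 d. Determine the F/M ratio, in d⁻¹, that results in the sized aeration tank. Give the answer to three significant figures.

F/M ≈ 0.506 d⁻¹

Steady-state biomass mass balance: V·X·(1 + k_d·θ_c) = Y·Q·(S₀ − S)·θ_c, so V = 0.326 × 2430 × (1960 − 8.94) × 15.6 / [2320 × (1 + 0.100 × 15.6)] = 2.41×10^7 / 5939 = 4060 m³.
F/M = applied load / biomass = Q·S₀/(V·X) = 2430 × 1960 / (4060 × 2320) = 0.5057 d⁻¹.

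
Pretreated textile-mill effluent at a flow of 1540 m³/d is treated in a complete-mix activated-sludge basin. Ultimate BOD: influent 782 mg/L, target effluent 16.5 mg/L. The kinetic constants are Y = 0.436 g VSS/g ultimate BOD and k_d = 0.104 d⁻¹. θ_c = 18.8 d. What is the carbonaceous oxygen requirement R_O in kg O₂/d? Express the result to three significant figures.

R_O ≈ 932 kg O₂/d

The observed yield is Y_obs = Y/(1 + k_d·θ_c) = 0.436 / (1 + 0.104 × 18.8) = 0.436 / 2.955 = 0.1475 g VSS per g ultimate BOD removed.
Substrate removed = Q·(S₀ − S) = 1540 m³/d × (782 − 16.5) g/m³ = 1.18×10^6 g/d = 1179 kg/d.
P_X = Y_obs·Q·(S₀ − S) = 0.1475 × 1179 = 173.9 kg VSS/d.
R_O = Q·ΔS − 1.42 P_X = 1179 − 247.0 = 931.9 kg O₂/d.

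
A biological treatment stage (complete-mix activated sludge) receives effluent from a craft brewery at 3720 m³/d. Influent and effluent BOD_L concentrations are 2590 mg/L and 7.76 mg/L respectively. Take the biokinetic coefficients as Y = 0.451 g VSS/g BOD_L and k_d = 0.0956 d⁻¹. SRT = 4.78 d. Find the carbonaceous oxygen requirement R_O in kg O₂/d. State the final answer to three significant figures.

R_O ≈ 5380 kg O₂/d

Observed yield with endogenous decay: Y_obs = Y / (1 + k_d·θ_c) = 0.451 / (1 + 0.0956 × 4.78) = 0.451 / 1.457 = 0.3095 g VSS/g BOD_L.
Mass of BOD_L removed per day: Q(S₀ − S) = 3720 × 2582 g/m³ = 9606 kg/d.
Biomass synthesised: P_X = Y_obs × 9606 = 2973 kg VSS/d.
Carbonaceous O₂ demand = substrate oxidised − cell-mass equivalent = 9606 − 1.42 × 2973 = 5384 kg O₂/d.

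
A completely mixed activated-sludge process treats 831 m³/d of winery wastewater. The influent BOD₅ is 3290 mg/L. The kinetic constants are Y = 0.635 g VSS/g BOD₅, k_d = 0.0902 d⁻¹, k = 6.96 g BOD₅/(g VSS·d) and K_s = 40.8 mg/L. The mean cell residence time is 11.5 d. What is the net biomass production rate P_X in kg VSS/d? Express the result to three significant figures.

Effluent substrate depends only on kinetics and SRT: S = K_s(1 + k_d θ_c) / [θ_c(Yk − k_d) − 1] = 40.8 × (1 + 0.0902 × 11.5) / [11.5 × (0.635 × 6.96 − 0.0902) − 1] = 83.12 / 48.79 = 1.704 mg/L.
Y_obs = Y / (1 + k_d θ_c) = 0.635 / (1 + 0.0902 × 11.5) = 0.635 / 2.037 = 0.3117.
Mass of BOD₅ removed per day: Q(S₀ − S) = 831 × 3288 g/m³ = 2733 kg/d.
Biomass produced: P_X = Y_obs·Q·ΔS = 0.3117 × 2733 ≈ 851.7 kg VSS/d.

P_X ≈ 852 kg VSS/d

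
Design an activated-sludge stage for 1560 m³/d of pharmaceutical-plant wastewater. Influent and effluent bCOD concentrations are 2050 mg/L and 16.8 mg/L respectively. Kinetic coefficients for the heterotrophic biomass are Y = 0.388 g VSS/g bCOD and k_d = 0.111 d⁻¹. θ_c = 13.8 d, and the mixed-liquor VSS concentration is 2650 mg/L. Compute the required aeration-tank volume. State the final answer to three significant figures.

V ≈ 2530 m³

Rearranging the biomass balance for a CMAS with decay, V = Y·Q·ΔS·θ_c / [X·(1+k_d θ_c)] = 0.388 × 1560 × (2050 − 16.8) × 13.8 / [2650 × (1 + 0.111 × 13.8)] = 1.7×10^7 / 6709 = 2531 m³.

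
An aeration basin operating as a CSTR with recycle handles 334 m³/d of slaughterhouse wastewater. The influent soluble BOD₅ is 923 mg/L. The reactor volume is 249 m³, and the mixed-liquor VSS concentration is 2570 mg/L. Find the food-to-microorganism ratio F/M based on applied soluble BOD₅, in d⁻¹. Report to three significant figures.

F/M ≈ 0.482 d⁻¹

F/M = Q·S₀ / (V·X) = 334 × 923 / (249.0 × 2570) = 0.4817 g soluble BOD₅·(g VSS·d)⁻¹.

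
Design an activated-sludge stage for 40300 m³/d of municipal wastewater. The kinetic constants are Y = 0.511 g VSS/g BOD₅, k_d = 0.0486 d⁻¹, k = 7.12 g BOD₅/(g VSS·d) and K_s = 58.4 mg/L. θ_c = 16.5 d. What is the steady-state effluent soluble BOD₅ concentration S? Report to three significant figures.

S ≈ 1.81 mg/L

For a completely mixed reactor with recycle the Lawrence–McCarty relation gives S = K_s·(1 + k_d·θ_c) / [θ_c·(Y·k − k_d) − 1] = 58.4 × (1 + 0.0486 × 16.5) / [16.5 × (0.511 × 7.12 − 0.0486) − 1] = 105.2 / 58.23 = 1.807 mg/L.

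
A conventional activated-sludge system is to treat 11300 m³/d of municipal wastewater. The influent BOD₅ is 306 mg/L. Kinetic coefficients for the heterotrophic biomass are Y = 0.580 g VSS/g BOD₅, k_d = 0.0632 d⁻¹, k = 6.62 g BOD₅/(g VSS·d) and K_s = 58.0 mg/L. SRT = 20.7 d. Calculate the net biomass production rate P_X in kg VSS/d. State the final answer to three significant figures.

From the Monod/SRT balance for a CMAS, S = K_s·(1+k_d θ_c)/[θ_c·(Y k − k_d) − 1] = 58.0 × (1 + 0.0632 × 20.7) / [20.7 × (0.580 × 6.62 − 0.0632) − 1] = 133.9 / 77.17 = 1.735 mg/L.
Correct the yield for decay: Y_obs = Y/(1 + k_d θ_c) = 0.580 / (1 + 0.0632 × 20.7) = 0.580 / 2.308 = 0.2513.
Substrate removed = Q·(S₀ − S) = 11300 m³/d × (306 − 1.73) g/m³ = 3.44×10^6 g/d = 3438 kg/d.
So the net sludge growth is P_X = 0.2513 × 3438 = 863.9 kg VSS/d.

P_X ≈ 864 kg VSS/d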